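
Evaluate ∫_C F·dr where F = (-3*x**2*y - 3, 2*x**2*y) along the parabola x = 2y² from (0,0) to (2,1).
-242/21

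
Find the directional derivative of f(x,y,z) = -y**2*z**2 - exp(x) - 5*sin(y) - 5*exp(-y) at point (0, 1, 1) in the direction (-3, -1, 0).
sqrt(10)*(-1 + E*cos(1) + E)*exp(-1)/2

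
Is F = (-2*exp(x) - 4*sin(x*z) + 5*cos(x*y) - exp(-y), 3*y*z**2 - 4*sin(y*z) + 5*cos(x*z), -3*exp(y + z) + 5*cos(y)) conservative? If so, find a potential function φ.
No, ∇×F = (5*x*sin(x*z) - 6*y*z + 4*y*cos(y*z) - 3*exp(y + z) - 5*sin(y), -4*x*cos(x*z), 5*x*sin(x*y) - 5*z*sin(x*z) - exp(-y)) ≠ 0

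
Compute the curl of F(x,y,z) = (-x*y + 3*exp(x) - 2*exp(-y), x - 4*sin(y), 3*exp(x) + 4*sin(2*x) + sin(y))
(cos(y), -3*exp(x) - 8*cos(2*x), x + 1 - 2*exp(-y))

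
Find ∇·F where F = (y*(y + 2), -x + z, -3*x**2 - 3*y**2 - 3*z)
-3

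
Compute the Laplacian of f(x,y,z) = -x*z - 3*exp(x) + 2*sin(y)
-3*exp(x) - 2*sin(y)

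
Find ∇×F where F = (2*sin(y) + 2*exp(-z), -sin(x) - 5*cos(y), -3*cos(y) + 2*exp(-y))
(3*sin(y) - 2*exp(-y), -2*exp(-z), -cos(x) - 2*cos(y))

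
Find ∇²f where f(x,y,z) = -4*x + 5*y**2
10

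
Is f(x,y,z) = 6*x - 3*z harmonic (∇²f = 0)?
Yes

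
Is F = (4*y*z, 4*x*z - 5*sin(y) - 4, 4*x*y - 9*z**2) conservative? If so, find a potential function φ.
Yes, F is conservative. φ = 4*x*y*z - 4*y - 3*z**3 + 5*cos(y)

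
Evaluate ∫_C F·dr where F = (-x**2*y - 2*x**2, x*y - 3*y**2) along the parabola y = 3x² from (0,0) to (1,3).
-74/3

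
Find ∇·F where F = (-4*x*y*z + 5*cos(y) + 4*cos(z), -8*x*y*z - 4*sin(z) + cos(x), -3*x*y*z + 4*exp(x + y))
-3*x*y - 8*x*z - 4*y*z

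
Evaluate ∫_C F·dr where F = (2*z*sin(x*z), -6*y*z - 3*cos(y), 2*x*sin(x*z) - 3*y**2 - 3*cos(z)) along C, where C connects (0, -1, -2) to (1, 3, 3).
-85 - 3*sin(2) - 3*sin(1) - 6*sin(3) - 2*cos(3)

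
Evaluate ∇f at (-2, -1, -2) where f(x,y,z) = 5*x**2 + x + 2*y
(-19, 2, 0)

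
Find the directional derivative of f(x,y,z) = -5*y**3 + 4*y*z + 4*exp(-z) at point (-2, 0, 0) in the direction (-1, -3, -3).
12*sqrt(19)/19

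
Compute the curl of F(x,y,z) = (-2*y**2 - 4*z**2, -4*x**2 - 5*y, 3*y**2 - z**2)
(6*y, -8*z, -8*x + 4*y)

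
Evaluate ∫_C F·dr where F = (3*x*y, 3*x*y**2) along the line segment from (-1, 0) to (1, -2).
-6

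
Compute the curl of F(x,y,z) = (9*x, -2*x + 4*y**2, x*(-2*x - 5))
(0, 4*x + 5, -2)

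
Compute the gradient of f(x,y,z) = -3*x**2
(-6*x, 0, 0)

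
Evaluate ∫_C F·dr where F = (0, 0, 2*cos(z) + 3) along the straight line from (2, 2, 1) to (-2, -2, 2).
-2*sin(1) + 2*sin(2) + 3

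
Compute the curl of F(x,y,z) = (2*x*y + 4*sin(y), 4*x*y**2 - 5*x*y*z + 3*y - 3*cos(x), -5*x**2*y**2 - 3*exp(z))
(5*x*y*(1 - 2*x), 10*x*y**2, -2*x + 4*y**2 - 5*y*z + 3*sin(x) - 4*cos(y))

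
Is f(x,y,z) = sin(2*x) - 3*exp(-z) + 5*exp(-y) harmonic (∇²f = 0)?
No, ∇²f = -4*sin(2*x) - 3*exp(-z) + 5*exp(-y)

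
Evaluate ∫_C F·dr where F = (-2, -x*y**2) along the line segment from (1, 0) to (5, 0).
-8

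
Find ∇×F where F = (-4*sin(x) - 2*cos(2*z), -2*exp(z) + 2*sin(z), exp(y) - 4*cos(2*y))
(exp(y) + 2*exp(z) + 8*sin(2*y) - 2*cos(z), 4*sin(2*z), 0)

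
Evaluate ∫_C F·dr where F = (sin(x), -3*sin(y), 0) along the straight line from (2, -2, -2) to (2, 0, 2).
3 - 3*cos(2)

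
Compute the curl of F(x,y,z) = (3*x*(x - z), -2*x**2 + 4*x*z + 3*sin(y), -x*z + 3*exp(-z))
(-4*x, -3*x + z, -4*x + 4*z)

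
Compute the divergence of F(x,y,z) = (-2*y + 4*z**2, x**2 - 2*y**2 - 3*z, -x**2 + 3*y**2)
-4*y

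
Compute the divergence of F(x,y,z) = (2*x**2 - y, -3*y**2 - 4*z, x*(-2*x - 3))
4*x - 6*y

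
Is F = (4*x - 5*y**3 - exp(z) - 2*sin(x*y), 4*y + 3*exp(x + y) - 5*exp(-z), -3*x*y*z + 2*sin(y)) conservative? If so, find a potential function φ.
No, ∇×F = (-3*x*z + 2*cos(y) - 5*exp(-z), 3*y*z - exp(z), 2*x*cos(x*y) + 15*y**2 + 3*exp(x + y)) ≠ 0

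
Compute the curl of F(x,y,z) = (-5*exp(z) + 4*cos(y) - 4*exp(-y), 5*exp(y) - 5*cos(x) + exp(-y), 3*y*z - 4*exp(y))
(3*z - 4*exp(y), -5*exp(z), 5*sin(x) + 4*sin(y) - 4*exp(-y))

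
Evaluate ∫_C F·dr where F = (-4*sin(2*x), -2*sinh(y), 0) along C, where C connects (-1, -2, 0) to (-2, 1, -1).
-2*cosh(1) + 2*cos(4) - 2*cos(2) + 2*cosh(2)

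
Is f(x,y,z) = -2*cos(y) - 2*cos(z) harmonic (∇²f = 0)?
No, ∇²f = 2*cos(y) + 2*cos(z)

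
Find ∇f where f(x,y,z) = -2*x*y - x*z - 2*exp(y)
(-2*y - z, -2*x - 2*exp(y), -x)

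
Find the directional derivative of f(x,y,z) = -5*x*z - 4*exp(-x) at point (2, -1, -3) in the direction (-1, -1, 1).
sqrt(3)*(-25*exp(2) - 4)*exp(-2)/3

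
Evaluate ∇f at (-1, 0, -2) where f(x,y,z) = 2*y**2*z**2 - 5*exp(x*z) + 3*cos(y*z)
(10*exp(2), 0, 5*exp(2))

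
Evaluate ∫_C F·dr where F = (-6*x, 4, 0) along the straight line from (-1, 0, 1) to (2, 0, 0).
-9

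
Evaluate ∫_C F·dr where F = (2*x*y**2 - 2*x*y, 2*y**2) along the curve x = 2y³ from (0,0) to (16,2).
7024/21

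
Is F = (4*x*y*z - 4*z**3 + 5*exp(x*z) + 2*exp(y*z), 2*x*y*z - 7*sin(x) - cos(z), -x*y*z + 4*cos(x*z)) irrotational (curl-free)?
No, ∇×F = (-2*x*y - x*z - sin(z), 4*x*y + 5*x*exp(x*z) + y*z + 2*y*exp(y*z) - 12*z**2 + 4*z*sin(x*z), -4*x*z + 2*y*z - 2*z*exp(y*z) - 7*cos(x))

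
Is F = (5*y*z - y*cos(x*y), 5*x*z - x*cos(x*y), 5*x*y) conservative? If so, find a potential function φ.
Yes, F is conservative. φ = 5*x*y*z - sin(x*y)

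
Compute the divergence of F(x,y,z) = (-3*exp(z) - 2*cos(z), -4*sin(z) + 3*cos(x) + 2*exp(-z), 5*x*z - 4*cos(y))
5*x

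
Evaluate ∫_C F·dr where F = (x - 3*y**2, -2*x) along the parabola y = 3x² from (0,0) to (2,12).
-1014/5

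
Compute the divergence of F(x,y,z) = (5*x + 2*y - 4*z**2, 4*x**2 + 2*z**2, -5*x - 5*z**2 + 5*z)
10 - 10*z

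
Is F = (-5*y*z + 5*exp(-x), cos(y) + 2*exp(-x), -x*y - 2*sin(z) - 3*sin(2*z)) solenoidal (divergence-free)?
No, ∇·F = -sin(y) - 2*cos(z) - 6*cos(2*z) - 5*exp(-x)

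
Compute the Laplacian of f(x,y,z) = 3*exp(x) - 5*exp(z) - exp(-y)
3*exp(x) - 5*exp(z) - exp(-y)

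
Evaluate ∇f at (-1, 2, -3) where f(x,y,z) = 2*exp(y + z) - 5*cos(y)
(0, 2*exp(-1) + 5*sin(2), 2*exp(-1))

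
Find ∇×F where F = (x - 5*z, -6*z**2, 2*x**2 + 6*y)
(12*z + 6, -4*x - 5, 0)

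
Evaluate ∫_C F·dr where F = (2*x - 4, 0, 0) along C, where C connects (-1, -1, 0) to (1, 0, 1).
-8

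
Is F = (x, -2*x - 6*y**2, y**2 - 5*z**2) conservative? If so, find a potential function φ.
No, ∇×F = (2*y, 0, -2) ≠ 0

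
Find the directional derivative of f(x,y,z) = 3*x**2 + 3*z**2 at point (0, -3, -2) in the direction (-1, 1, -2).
4*sqrt(6)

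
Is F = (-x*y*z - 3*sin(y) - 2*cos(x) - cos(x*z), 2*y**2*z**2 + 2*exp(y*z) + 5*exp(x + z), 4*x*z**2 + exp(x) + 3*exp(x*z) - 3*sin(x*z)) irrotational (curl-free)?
No, ∇×F = (-4*y**2*z - 2*y*exp(y*z) - 5*exp(x + z), -x*y + x*sin(x*z) - 4*z**2 - 3*z*exp(x*z) + 3*z*cos(x*z) - exp(x), x*z + 5*exp(x + z) + 3*cos(y))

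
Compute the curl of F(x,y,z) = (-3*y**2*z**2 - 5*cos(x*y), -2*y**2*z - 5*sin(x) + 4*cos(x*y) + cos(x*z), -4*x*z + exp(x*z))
(x*sin(x*z) + 2*y**2, z*(-6*y**2 - exp(x*z) + 4), -5*x*sin(x*y) + 6*y*z**2 - 4*y*sin(x*y) - z*sin(x*z) - 5*cos(x))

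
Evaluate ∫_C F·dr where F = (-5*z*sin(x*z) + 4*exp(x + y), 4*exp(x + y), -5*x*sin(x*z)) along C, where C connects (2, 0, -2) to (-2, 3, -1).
-4*exp(2) + 5*cos(2) - 5*cos(4) + 4*E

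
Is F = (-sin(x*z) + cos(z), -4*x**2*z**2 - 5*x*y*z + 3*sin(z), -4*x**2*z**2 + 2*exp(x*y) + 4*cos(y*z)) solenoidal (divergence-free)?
No, ∇·F = -8*x**2*z - 5*x*z - 4*y*sin(y*z) - z*cos(x*z)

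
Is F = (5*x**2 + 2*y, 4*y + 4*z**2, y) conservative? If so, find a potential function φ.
No, ∇×F = (1 - 8*z, 0, -2) ≠ 0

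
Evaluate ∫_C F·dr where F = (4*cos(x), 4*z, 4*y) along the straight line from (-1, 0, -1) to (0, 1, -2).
-8 + 4*sin(1)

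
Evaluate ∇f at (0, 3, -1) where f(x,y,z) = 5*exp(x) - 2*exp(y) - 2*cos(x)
(5, -2*exp(3), 0)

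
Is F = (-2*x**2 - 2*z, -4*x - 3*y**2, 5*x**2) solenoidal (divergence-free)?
No, ∇·F = -4*x - 6*y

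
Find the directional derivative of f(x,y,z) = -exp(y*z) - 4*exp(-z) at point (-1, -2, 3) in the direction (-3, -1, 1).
sqrt(11)*(5 + 4*exp(3))*exp(-6)/11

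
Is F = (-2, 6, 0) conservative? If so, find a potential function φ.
Yes, F is conservative. φ = -2*x + 6*y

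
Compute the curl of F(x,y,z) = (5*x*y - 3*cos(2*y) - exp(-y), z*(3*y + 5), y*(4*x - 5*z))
(4*x - 3*y - 5*z - 5, -4*y, -5*x - 6*sin(2*y) - exp(-y))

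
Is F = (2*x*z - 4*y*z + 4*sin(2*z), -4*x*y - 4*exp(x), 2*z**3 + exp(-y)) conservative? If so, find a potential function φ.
No, ∇×F = (-exp(-y), 2*x - 4*y + 8*cos(2*z), -4*y + 4*z - 4*exp(x)) ≠ 0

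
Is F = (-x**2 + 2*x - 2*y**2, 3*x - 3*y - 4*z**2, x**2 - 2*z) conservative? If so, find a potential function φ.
No, ∇×F = (8*z, -2*x, 4*y + 3) ≠ 0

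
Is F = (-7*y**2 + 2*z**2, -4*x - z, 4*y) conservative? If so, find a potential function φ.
No, ∇×F = (5, 4*z, 14*y - 4) ≠ 0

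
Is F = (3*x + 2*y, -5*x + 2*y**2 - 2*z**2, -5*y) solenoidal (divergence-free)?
No, ∇·F = 4*y + 3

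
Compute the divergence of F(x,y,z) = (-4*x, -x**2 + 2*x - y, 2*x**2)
-5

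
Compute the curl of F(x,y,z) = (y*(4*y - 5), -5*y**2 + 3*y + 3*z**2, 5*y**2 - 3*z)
(10*y - 6*z, 0, 5 - 8*y)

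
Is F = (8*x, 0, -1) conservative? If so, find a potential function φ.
Yes, F is conservative. φ = 4*x**2 - z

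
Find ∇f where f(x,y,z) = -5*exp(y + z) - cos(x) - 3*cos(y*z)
(sin(x), 3*z*sin(y*z) - 5*exp(y + z), 3*y*sin(y*z) - 5*exp(y + z))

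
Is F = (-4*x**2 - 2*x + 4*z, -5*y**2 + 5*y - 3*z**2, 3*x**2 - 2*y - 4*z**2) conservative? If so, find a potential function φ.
No, ∇×F = (6*z - 2, 4 - 6*x, 0) ≠ 0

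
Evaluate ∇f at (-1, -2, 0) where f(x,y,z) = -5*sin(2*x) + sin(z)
(-10*cos(2), 0, 1)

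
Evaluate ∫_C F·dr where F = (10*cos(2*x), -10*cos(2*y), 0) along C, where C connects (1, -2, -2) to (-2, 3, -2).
-5*sin(2) - 5*sin(6) - 10*sin(4)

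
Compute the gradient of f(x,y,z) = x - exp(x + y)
(1 - exp(x + y), -exp(x + y), 0)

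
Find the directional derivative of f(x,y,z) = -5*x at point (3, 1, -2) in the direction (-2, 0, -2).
5*sqrt(2)/2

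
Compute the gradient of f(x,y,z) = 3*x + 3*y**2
(3, 6*y, 0)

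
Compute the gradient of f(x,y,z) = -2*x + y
(-2, 1, 0)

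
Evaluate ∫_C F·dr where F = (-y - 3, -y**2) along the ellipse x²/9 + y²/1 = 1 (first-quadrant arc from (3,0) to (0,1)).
3*pi/4 + 26/3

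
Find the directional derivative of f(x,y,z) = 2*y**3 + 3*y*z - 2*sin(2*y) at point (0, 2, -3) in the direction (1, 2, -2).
6 - 8*cos(4)/3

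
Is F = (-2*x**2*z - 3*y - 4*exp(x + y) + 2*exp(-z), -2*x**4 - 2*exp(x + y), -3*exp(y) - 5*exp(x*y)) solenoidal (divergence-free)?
No, ∇·F = -4*x*z - 6*exp(x + y)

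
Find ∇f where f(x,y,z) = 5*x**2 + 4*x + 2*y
(10*x + 4, 2, 0)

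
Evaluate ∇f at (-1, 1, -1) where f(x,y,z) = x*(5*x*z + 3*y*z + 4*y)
(11, -1, 2)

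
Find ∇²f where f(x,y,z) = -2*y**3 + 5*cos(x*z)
-5*x**2*cos(x*z) - 12*y - 5*z**2*cos(x*z)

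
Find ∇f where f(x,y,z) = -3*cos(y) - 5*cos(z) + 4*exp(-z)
(0, 3*sin(y), 5*sin(z) - 4*exp(-z))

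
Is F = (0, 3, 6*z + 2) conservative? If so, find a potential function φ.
Yes, F is conservative. φ = 3*y + 3*z**2 + 2*z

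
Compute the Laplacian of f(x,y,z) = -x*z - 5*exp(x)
-5*exp(x)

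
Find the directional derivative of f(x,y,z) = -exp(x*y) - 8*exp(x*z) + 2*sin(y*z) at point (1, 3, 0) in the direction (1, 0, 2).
sqrt(5)*(-3*exp(3) - 4)/5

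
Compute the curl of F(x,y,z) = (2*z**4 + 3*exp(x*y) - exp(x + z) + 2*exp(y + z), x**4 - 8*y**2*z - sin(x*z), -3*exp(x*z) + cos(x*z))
(x*cos(x*z) + 8*y**2, 8*z**3 + 3*z*exp(x*z) + z*sin(x*z) - exp(x + z) + 2*exp(y + z), 4*x**3 - 3*x*exp(x*y) - z*cos(x*z) - 2*exp(y + z))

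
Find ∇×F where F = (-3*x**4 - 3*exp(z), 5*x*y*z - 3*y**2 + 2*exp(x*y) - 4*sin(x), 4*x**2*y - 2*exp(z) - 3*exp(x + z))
(x*(4*x - 5*y), -8*x*y - 3*exp(z) + 3*exp(x + z), 5*y*z + 2*y*exp(x*y) - 4*cos(x))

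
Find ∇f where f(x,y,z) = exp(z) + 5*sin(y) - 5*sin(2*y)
(0, 5*cos(y) - 10*cos(2*y), exp(z))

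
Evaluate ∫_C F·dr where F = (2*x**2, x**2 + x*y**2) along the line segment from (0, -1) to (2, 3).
76/3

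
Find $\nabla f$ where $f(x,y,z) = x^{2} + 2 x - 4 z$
(2*x + 2, 0, -4)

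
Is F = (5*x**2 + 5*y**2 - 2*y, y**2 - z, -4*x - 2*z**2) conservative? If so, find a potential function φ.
No, ∇×F = (1, 4, 2 - 10*y) ≠ 0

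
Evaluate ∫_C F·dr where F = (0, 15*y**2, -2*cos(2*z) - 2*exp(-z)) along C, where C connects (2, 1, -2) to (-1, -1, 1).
-2*exp(2) - 10 - sin(2) + 2*exp(-1) - sin(4)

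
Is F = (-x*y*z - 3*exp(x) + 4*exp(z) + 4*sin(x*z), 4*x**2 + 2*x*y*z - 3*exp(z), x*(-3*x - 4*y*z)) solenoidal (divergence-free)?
No, ∇·F = -4*x*y + 2*x*z - y*z + 4*z*cos(x*z) - 3*exp(x)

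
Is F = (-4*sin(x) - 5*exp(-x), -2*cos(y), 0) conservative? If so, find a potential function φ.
Yes, F is conservative. φ = -2*sin(y) + 4*cos(x) + 5*exp(-x)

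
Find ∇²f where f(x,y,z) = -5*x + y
0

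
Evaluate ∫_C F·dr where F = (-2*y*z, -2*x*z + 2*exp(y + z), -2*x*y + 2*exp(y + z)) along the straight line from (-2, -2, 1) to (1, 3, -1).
-2*exp(-1) + 14 + 2*exp(2)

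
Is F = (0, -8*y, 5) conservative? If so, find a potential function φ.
Yes, F is conservative. φ = -4*y**2 + 5*z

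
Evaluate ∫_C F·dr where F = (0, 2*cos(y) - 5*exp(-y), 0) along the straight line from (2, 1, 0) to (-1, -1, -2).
-4*sin(1) + 10*sinh(1)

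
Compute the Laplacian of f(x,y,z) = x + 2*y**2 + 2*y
4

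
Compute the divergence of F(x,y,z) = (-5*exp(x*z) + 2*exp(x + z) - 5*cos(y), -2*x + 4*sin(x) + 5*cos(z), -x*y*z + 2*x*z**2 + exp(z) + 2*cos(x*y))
-x*y + 4*x*z - 5*z*exp(x*z) + exp(z) + 2*exp(x + z)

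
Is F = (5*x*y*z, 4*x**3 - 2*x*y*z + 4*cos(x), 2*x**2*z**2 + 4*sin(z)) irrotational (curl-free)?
No, ∇×F = (2*x*y, x*(5*y - 4*z**2), 12*x**2 - 5*x*z - 2*y*z - 4*sin(x))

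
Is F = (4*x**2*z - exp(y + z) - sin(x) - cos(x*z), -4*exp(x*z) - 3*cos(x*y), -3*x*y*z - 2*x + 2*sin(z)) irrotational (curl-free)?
No, ∇×F = (x*(-3*z + 4*exp(x*z)), 4*x**2 + x*sin(x*z) + 3*y*z - exp(y + z) + 2, 3*y*sin(x*y) - 4*z*exp(x*z) + exp(y + z))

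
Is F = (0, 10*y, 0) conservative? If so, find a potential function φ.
Yes, F is conservative. φ = 5*y**2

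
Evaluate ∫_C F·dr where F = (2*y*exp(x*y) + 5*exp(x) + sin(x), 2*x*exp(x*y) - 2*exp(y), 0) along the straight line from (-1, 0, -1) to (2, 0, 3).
-5*exp(-1) - cos(2) + cos(1) + 5*exp(2)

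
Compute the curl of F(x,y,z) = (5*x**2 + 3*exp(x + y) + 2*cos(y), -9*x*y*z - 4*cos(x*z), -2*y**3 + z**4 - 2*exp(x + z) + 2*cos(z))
(9*x*y - 4*x*sin(x*z) - 6*y**2, 2*exp(x + z), -9*y*z + 4*z*sin(x*z) - 3*exp(x + y) + 2*sin(y))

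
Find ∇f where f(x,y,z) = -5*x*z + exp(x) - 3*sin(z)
(-5*z + exp(x), 0, -5*x - 3*cos(z))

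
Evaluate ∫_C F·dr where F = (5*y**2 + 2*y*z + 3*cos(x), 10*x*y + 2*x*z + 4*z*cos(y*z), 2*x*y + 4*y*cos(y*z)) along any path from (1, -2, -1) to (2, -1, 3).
-26 - 3*sin(1) - sin(2) - 4*sin(3)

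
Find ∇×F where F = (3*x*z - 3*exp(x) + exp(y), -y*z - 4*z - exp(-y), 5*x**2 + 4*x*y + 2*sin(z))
(4*x + y + 4, -7*x - 4*y, -exp(y))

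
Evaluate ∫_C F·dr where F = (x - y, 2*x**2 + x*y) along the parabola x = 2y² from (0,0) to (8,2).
1208/15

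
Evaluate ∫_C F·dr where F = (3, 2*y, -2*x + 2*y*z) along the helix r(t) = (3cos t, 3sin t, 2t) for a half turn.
-18 + 24*pi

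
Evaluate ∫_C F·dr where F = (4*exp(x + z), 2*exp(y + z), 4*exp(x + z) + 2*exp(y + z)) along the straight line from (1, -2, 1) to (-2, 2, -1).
2*(-2*exp(5) - exp(2) + 2 + exp(4))*exp(-3)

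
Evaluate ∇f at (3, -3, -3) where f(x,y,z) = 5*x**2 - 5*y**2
(30, 30, 0)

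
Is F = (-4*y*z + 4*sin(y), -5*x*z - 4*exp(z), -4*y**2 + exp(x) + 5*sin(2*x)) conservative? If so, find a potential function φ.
No, ∇×F = (5*x - 8*y + 4*exp(z), -4*y - exp(x) - 10*cos(2*x), -z - 4*cos(y)) ≠ 0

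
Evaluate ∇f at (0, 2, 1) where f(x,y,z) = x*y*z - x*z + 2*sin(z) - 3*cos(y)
(1, 3*sin(2), 2*cos(1))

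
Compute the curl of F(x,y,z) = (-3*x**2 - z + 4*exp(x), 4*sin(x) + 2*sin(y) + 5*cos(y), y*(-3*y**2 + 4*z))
(-9*y**2 + 4*z, -1, 4*cos(x))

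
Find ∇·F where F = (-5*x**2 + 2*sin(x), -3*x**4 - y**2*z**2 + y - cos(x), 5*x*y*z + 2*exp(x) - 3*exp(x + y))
5*x*y - 10*x - 2*y*z**2 + 2*cos(x) + 1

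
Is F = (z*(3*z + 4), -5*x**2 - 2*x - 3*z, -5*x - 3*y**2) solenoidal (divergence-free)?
Yes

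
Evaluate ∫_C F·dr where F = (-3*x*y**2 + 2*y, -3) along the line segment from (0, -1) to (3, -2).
-177/4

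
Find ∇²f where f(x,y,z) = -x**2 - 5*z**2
-12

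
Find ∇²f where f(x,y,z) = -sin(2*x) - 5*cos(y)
4*sin(2*x) + 5*cos(y)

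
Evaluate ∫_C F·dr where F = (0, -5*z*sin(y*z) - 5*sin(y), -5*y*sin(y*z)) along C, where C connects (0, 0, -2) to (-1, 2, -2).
-10 + 5*cos(4) + 5*cos(2)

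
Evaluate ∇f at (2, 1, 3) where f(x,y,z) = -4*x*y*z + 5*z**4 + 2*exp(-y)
(-12, -24 - 2*exp(-1), 532)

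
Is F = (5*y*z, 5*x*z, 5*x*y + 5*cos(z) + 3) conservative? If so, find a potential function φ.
Yes, F is conservative. φ = 5*x*y*z + 3*z + 5*sin(z)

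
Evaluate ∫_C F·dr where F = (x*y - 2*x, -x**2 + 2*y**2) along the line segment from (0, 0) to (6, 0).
-36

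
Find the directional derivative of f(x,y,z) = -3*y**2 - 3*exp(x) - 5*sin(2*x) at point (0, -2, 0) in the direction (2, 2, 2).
-sqrt(3)/3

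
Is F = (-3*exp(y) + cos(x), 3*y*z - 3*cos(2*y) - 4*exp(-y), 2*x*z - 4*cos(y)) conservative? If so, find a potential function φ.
No, ∇×F = (-3*y + 4*sin(y), -2*z, 3*exp(y)) ≠ 0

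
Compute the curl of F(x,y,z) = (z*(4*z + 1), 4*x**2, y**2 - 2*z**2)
(2*y, 8*z + 1, 8*x)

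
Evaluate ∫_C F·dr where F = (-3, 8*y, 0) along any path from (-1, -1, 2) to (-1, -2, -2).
12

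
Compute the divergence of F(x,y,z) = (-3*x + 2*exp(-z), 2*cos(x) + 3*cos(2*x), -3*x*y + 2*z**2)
4*z - 3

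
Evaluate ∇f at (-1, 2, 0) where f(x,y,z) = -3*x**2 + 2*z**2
(6, 0, 0)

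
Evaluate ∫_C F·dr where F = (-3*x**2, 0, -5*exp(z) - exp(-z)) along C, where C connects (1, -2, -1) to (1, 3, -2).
(-exp(3) - 5 + 5*E + exp(4))*exp(-2)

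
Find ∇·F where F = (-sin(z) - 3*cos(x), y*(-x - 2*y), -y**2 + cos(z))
-x - 4*y + 3*sin(x) - sin(z)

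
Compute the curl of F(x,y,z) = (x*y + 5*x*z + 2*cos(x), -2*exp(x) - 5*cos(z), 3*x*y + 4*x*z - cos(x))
(3*x - 5*sin(z), 5*x - 3*y - 4*z - sin(x), -x - 2*exp(x))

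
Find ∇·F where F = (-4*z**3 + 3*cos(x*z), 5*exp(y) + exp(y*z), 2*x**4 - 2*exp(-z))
z*exp(y*z) - 3*z*sin(x*z) + 5*exp(y) + 2*exp(-z)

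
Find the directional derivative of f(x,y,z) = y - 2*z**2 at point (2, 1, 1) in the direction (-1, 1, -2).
3*sqrt(6)/2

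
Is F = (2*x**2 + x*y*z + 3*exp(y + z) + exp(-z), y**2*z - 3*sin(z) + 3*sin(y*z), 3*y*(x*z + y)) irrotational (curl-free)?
No, ∇×F = (3*x*z - y**2 - 3*y*cos(y*z) + 6*y + 3*cos(z), x*y - 3*y*z + 3*exp(y + z) - exp(-z), -x*z - 3*exp(y + z))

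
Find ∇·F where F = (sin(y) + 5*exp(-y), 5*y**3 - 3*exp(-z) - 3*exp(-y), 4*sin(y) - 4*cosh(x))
15*y**2 + 3*exp(-y)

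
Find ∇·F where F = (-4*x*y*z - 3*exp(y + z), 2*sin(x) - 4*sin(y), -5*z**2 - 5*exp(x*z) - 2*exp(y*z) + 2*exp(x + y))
-5*x*exp(x*z) - 4*y*z - 2*y*exp(y*z) - 10*z - 4*cos(y)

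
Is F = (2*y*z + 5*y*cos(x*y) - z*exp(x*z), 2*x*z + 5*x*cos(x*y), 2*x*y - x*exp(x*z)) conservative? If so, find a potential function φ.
Yes, F is conservative. φ = 2*x*y*z - exp(x*z) + 5*sin(x*y)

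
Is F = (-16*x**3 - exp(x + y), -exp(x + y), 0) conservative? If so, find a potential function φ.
Yes, F is conservative. φ = -4*x**4 - exp(x + y)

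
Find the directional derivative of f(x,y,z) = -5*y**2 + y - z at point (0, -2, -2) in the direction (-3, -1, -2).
-19*sqrt(14)/14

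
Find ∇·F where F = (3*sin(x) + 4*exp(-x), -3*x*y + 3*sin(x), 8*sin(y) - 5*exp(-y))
-3*x + 3*cos(x) - 4*exp(-x)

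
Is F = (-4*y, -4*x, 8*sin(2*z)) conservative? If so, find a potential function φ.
Yes, F is conservative. φ = -4*x*y - 4*cos(2*z)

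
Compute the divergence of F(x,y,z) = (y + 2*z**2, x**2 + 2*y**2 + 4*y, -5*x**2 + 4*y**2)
4*y + 4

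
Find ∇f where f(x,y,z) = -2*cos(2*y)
(0, 4*sin(2*y), 0)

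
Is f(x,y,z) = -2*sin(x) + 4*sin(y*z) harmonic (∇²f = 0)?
No, ∇²f = -4*y**2*sin(y*z) - 4*z**2*sin(y*z) + 2*sin(x)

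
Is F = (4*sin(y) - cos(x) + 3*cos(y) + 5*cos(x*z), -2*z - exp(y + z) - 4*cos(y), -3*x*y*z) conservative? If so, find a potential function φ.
No, ∇×F = (-3*x*z + exp(y + z) + 2, -5*x*sin(x*z) + 3*y*z, 3*sin(y) - 4*cos(y)) ≠ 0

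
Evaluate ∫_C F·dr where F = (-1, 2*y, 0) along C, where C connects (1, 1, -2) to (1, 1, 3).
0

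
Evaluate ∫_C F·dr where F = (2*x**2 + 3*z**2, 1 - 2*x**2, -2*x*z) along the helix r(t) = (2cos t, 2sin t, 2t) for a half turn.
352/3 - 24*pi**2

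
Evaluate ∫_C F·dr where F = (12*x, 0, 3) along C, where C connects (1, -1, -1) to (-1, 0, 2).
9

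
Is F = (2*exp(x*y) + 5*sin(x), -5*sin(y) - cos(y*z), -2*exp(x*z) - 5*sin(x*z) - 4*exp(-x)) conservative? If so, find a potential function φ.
No, ∇×F = (-y*sin(y*z), 2*z*exp(x*z) + 5*z*cos(x*z) - 4*exp(-x), -2*x*exp(x*y)) ≠ 0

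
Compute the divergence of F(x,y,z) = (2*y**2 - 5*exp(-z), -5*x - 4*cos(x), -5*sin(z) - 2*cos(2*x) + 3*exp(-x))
-5*cos(z)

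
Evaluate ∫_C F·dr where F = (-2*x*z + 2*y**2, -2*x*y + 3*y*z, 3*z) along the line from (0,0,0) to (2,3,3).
65/2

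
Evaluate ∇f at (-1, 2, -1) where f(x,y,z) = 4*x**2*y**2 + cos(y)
(-32, 16 - sin(2), 0)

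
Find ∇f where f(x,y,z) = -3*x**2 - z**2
(-6*x, 0, -2*z)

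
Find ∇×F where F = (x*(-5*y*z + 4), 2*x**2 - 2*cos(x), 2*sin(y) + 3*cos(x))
(2*cos(y), -5*x*y + 3*sin(x), 5*x*z + 4*x + 2*sin(x))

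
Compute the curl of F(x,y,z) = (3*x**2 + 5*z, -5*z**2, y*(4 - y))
(-2*y + 10*z + 4, 5, 0)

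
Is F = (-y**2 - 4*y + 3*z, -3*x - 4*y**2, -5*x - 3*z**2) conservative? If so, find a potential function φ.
No, ∇×F = (0, 8, 2*y + 1) ≠ 0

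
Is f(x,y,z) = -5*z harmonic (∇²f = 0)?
Yes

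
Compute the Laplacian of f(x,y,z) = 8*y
0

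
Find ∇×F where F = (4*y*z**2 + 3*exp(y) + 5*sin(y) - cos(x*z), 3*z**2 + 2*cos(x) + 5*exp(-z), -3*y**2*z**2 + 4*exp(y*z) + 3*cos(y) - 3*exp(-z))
(-6*y*z**2 + 4*z*exp(y*z) - 6*z - 3*sin(y) + 5*exp(-z), x*sin(x*z) + 8*y*z, -4*z**2 - 3*exp(y) - 2*sin(x) - 5*cos(y))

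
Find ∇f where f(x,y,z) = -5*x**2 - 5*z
(-10*x, 0, -5)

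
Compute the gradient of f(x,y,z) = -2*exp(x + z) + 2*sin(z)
(-2*exp(x + z), 0, -2*exp(x + z) + 2*cos(z))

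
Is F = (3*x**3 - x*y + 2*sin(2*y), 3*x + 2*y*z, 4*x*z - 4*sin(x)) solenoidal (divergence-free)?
No, ∇·F = 9*x**2 + 4*x - y + 2*z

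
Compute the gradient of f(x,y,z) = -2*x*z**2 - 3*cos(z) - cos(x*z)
(z*(-2*z + sin(x*z)), 0, -4*x*z + x*sin(x*z) + 3*sin(z))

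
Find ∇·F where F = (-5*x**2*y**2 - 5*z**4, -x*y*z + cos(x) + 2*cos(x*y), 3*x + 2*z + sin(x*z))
-10*x*y**2 - x*z - 2*x*sin(x*y) + x*cos(x*z) + 2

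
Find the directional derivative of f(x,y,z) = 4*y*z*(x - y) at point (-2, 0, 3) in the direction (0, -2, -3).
48*sqrt(13)/13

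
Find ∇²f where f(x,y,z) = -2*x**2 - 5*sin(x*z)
5*x**2*sin(x*z) + 5*z**2*sin(x*z) - 4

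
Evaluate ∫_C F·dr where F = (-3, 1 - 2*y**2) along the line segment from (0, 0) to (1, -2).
1/3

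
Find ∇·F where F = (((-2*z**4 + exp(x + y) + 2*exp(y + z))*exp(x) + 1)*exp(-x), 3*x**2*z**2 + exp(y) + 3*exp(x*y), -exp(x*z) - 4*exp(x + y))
3*x*exp(x*y) - x*exp(x*z) + exp(y) + exp(x + y) - exp(-x)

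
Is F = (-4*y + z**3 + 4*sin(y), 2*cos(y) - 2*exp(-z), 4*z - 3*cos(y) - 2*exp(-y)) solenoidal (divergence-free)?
No, ∇·F = 4 - 2*sin(y)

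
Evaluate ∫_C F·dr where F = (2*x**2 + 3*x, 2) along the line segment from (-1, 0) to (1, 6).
40/3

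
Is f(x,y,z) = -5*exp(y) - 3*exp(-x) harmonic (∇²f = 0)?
No, ∇²f = -5*exp(y) - 3*exp(-x)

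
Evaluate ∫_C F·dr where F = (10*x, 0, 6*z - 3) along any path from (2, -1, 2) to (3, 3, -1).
25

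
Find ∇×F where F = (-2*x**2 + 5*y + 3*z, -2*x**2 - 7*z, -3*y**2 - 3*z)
(7 - 6*y, 3, -4*x - 5)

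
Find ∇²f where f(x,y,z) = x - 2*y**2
-4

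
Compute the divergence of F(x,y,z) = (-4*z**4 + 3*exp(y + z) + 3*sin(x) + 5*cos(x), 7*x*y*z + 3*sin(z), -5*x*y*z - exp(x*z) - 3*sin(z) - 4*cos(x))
-5*x*y + 7*x*z - x*exp(x*z) - 5*sin(x) + 3*cos(x) - 3*cos(z)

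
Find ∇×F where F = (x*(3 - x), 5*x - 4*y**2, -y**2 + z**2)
(-2*y, 0, 5)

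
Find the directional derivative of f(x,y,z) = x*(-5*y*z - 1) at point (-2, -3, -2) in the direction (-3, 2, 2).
-7*sqrt(17)/17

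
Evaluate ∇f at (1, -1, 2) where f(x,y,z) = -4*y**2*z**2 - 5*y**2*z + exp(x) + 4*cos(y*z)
(E, 8*sin(2) + 52, -21 - 4*sin(2))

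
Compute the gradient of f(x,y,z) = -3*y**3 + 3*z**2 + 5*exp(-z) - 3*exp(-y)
(0, -9*y**2 + 3*exp(-y), 6*z - 5*exp(-z))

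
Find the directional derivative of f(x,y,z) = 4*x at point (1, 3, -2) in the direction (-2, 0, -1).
-8*sqrt(5)/5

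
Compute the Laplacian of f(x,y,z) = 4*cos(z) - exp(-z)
-4*cos(z) - exp(-z)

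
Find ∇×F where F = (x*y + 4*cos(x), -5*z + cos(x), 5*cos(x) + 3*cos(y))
(5 - 3*sin(y), 5*sin(x), -x - sin(x))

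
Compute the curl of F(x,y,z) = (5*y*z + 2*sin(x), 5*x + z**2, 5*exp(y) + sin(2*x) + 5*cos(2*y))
(-2*z + 5*exp(y) - 10*sin(2*y), 5*y - 2*cos(2*x), 5 - 5*z)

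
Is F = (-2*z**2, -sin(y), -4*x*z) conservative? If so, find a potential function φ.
Yes, F is conservative. φ = -2*x*z**2 + cos(y)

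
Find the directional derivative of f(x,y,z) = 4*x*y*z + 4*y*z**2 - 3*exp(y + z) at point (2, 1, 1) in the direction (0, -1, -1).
sqrt(2)*(-14 + 3*exp(2))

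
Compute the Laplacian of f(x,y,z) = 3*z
0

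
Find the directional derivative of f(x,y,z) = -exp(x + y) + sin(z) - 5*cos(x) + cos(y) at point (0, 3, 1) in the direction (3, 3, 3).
sqrt(3)*(-2*exp(3) - sin(3) + cos(1))/3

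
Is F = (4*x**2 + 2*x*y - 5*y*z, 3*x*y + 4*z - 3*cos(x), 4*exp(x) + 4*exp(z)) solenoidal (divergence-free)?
No, ∇·F = 11*x + 2*y + 4*exp(z)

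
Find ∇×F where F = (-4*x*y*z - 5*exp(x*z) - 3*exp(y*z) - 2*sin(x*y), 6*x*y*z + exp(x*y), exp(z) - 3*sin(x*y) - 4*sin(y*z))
(-6*x*y - 3*x*cos(x*y) - 4*z*cos(y*z), -4*x*y - 5*x*exp(x*z) - 3*y*exp(y*z) + 3*y*cos(x*y), 4*x*z + 2*x*cos(x*y) + 6*y*z + y*exp(x*y) + 3*z*exp(y*z))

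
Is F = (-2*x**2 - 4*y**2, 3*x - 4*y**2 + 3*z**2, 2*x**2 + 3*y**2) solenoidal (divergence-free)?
No, ∇·F = -4*x - 8*y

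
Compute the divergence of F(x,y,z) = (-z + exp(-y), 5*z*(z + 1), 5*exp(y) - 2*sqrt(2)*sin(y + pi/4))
0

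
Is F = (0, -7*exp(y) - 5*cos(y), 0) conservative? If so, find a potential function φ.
Yes, F is conservative. φ = -7*exp(y) - 5*sin(y)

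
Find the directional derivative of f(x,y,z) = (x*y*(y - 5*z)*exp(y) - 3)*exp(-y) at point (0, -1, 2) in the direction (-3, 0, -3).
-11*sqrt(2)/2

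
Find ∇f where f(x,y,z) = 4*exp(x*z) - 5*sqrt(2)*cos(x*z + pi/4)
(z*(4*exp(x*z) + 5*sqrt(2)*sin(x*z + pi/4)), 0, x*(4*exp(x*z) + 5*sqrt(2)*sin(x*z + pi/4)))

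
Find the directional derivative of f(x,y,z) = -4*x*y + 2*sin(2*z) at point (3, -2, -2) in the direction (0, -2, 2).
2*sqrt(2)*(cos(4) + 3)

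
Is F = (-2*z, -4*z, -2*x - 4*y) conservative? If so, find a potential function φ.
Yes, F is conservative. φ = 2*z*(-x - 2*y)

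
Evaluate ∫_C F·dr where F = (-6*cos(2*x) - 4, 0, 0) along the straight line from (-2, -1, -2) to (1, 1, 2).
-12 - 3*sin(2) - 3*sin(4)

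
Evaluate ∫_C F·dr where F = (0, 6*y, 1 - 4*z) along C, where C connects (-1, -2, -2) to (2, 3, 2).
19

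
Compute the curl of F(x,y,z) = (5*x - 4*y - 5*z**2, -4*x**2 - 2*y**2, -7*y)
(-7, -10*z, 4 - 8*x)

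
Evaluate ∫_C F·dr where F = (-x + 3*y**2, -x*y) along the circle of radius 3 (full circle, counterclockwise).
0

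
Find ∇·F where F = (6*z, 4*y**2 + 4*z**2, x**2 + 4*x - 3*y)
8*y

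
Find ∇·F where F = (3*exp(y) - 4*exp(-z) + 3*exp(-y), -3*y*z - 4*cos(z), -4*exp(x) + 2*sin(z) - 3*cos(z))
-3*z + 3*sin(z) + 2*cos(z)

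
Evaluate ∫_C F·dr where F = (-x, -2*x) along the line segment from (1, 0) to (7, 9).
-96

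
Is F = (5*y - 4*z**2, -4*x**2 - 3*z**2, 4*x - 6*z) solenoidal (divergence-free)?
No, ∇·F = -6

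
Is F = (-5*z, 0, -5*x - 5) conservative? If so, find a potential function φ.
Yes, F is conservative. φ = 5*z*(-x - 1)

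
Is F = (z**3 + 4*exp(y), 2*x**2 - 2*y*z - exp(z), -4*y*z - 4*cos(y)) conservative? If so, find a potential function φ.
No, ∇×F = (2*y - 4*z + exp(z) + 4*sin(y), 3*z**2, 4*x - 4*exp(y)) ≠ 0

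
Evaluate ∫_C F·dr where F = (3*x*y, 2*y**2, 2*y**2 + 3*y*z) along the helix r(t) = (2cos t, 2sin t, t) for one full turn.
-4*pi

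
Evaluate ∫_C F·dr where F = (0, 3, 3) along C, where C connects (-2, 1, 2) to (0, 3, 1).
3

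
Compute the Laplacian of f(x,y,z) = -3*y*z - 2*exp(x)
-2*exp(x)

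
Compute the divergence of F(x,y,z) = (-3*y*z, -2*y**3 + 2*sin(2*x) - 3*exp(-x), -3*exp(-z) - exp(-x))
-6*y**2 + 3*exp(-z)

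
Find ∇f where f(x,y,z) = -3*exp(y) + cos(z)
(0, -3*exp(y), -sin(z))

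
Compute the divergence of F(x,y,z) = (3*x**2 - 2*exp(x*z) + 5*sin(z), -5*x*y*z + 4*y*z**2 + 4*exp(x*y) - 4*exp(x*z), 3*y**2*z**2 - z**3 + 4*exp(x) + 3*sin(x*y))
-5*x*z + 4*x*exp(x*y) + 6*x + 6*y**2*z + z**2 - 2*z*exp(x*z)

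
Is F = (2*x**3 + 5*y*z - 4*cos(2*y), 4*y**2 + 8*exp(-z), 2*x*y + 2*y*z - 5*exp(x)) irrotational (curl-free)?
No, ∇×F = (2*x + 2*z + 8*exp(-z), 3*y + 5*exp(x), -5*z - 8*sin(2*y))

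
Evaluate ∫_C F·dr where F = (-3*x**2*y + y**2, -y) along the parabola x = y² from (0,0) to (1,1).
-6/7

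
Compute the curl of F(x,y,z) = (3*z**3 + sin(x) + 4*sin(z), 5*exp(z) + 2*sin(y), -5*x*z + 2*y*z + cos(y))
(2*z - 5*exp(z) - sin(y), 9*z**2 + 5*z + 4*cos(z), 0)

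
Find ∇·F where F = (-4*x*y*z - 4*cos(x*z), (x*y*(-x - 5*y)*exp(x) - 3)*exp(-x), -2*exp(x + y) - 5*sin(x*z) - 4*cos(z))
-x**2 - 10*x*y - 5*x*cos(x*z) - 4*y*z + 4*z*sin(x*z) + 4*sin(z)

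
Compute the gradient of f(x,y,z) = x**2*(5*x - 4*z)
(x*(15*x - 8*z), 0, -4*x**2)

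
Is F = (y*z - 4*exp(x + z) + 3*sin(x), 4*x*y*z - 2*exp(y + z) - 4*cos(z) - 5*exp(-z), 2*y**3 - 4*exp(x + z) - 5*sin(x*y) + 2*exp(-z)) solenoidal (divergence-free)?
No, ∇·F = ((4*x*z - 8*exp(x + z) - 2*exp(y + z) + 3*cos(x))*exp(z) - 2)*exp(-z)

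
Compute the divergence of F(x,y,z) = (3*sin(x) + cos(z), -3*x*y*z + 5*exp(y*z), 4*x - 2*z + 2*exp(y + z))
-3*x*z + 5*z*exp(y*z) + 2*exp(y + z) + 3*cos(x) - 2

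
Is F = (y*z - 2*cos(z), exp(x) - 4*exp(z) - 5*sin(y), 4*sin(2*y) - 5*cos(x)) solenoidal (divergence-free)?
No, ∇·F = -5*cos(y)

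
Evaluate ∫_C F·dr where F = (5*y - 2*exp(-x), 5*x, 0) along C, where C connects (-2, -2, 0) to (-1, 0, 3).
-20 - 2*exp(2) + 2*E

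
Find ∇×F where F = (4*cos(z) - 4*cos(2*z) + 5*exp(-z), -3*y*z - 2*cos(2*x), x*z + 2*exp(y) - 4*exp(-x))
(3*y + 2*exp(y), -z - 4*sin(z) + 8*sin(2*z) - 5*exp(-z) - 4*exp(-x), 4*sin(2*x))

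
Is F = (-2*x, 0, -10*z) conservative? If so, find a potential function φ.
Yes, F is conservative. φ = -x**2 - 5*z**2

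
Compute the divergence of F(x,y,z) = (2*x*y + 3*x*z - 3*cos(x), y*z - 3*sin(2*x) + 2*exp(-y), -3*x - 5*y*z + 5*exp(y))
-3*y + 4*z + 3*sin(x) - 2*exp(-y)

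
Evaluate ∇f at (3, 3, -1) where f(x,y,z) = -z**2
(0, 0, 2)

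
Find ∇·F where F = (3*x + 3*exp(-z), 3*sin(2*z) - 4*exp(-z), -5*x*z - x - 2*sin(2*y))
3 - 5*x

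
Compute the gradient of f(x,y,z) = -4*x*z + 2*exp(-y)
(-4*z, -2*exp(-y), -4*x)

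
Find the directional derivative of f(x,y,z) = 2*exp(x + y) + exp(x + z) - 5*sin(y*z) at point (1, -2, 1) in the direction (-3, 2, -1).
-sqrt(14)*(10*E*cos(2) + 1 + 2*exp(3))*exp(-1)/7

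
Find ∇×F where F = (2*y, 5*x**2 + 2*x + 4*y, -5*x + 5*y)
(5, 5, 10*x)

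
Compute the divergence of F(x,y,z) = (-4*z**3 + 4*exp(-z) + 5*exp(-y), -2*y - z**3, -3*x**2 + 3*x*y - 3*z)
-5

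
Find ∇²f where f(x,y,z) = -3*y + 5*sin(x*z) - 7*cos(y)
-5*x**2*sin(x*z) - 5*z**2*sin(x*z) + 7*cos(y)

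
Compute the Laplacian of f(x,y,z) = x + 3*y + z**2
2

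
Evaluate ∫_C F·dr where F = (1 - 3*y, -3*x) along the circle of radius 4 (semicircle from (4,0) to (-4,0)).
-8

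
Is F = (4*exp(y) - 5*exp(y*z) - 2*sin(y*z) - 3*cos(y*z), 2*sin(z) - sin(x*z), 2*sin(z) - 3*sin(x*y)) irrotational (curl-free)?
No, ∇×F = (-3*x*cos(x*y) + x*cos(x*z) - 2*cos(z), y*(-5*exp(y*z) + 3*sin(y*z) + 3*cos(x*y) - 2*cos(y*z)), 5*z*exp(y*z) - 3*z*sin(y*z) - z*cos(x*z) + 2*z*cos(y*z) - 4*exp(y))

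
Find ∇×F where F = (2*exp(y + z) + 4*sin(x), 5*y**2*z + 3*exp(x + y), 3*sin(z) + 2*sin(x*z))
(-5*y**2, -2*z*cos(x*z) + 2*exp(y + z), 3*exp(x + y) - 2*exp(y + z))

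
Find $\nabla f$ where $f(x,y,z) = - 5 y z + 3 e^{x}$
(3*exp(x), -5*z, -5*y)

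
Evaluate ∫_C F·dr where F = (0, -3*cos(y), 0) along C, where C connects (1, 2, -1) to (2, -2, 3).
6*sin(2)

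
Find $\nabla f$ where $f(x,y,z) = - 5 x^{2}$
(-10*x, 0, 0)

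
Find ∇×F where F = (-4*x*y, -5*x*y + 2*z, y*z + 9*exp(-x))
(z - 2, 9*exp(-x), 4*x - 5*y)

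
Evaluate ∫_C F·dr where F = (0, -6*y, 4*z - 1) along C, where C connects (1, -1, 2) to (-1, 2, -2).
-5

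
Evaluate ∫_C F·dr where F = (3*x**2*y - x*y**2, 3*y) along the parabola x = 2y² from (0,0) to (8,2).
16766/21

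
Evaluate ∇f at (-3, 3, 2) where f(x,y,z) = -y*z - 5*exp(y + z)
(0, -5*exp(5) - 2, -5*exp(5) - 3)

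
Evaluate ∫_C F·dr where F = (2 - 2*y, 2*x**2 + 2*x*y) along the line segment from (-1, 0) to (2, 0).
6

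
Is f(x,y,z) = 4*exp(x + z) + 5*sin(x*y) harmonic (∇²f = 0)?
No, ∇²f = -5*x**2*sin(x*y) - 5*y**2*sin(x*y) + 8*exp(x + z)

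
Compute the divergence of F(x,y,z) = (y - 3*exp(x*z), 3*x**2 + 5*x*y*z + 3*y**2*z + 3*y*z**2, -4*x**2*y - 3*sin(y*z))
5*x*z + 6*y*z - 3*y*cos(y*z) + 3*z**2 - 3*z*exp(x*z)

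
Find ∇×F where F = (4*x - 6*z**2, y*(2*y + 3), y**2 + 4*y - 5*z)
(2*y + 4, -12*z, 0)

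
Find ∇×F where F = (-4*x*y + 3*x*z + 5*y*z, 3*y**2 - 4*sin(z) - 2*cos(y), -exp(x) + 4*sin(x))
(4*cos(z), 3*x + 5*y + exp(x) - 4*cos(x), 4*x - 5*z)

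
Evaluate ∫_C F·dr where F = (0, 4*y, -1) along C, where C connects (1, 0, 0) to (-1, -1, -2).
4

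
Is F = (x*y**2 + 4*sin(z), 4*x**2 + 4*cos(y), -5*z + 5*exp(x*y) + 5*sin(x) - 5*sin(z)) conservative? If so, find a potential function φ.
No, ∇×F = (5*x*exp(x*y), -5*y*exp(x*y) - 5*cos(x) + 4*cos(z), 2*x*(4 - y)) ≠ 0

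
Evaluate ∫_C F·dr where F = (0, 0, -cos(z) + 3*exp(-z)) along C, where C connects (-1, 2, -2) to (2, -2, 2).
-2*sin(2) + 6*sinh(2)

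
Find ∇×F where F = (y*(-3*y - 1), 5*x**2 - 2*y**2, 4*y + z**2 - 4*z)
(4, 0, 10*x + 6*y + 1)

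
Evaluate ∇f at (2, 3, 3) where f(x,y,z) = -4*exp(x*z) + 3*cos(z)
(-12*exp(6), 0, -8*exp(6) - 3*sin(3))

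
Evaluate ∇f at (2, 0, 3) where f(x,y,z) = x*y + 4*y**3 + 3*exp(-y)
(0, -1, 0)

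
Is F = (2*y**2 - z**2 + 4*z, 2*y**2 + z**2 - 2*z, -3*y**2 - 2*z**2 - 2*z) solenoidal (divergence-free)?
No, ∇·F = 4*y - 4*z - 2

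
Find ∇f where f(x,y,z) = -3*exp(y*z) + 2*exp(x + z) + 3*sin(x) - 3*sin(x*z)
(-3*z*cos(x*z) + 2*exp(x + z) + 3*cos(x), -3*z*exp(y*z), -3*x*cos(x*z) - 3*y*exp(y*z) + 2*exp(x + z))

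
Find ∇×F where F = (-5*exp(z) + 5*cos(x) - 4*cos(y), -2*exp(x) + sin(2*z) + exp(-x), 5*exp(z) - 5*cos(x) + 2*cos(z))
(-2*cos(2*z), -5*exp(z) - 5*sin(x), -2*exp(x) - 4*sin(y) - exp(-x))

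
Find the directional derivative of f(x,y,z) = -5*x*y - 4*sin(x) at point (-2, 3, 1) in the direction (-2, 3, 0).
4*sqrt(13)*(2*cos(2) + 15)/13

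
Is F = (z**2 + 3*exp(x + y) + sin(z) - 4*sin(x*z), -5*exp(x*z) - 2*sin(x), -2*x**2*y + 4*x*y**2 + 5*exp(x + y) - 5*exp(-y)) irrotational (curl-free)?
No, ∇×F = (-2*x**2 + 8*x*y + 5*x*exp(x*z) + 5*exp(x + y) + 5*exp(-y), 4*x*y - 4*x*cos(x*z) - 4*y**2 + 2*z - 5*exp(x + y) + cos(z), -5*z*exp(x*z) - 3*exp(x + y) - 2*cos(x))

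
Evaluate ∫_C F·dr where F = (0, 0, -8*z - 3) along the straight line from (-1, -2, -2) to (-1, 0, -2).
0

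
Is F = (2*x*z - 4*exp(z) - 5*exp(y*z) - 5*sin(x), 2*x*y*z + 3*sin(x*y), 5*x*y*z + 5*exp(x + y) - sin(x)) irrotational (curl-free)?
No, ∇×F = (-2*x*y + 5*x*z + 5*exp(x + y), 2*x - 5*y*z - 5*y*exp(y*z) - 4*exp(z) - 5*exp(x + y) + cos(x), 2*y*z + 3*y*cos(x*y) + 5*z*exp(y*z))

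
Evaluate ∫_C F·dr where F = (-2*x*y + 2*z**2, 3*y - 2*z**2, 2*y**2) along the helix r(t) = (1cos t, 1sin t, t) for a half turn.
-2*pi**2 + 8 + 5*pi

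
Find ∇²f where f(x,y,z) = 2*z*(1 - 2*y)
0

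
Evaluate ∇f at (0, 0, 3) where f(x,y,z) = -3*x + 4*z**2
(-3, 0, 24)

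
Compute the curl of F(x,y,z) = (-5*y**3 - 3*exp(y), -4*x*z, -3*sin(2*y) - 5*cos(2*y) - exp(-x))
(4*x + 10*sin(2*y) - 6*cos(2*y), -exp(-x), 15*y**2 - 4*z + 3*exp(y))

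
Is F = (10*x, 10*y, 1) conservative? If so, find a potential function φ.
Yes, F is conservative. φ = 5*x**2 + 5*y**2 + z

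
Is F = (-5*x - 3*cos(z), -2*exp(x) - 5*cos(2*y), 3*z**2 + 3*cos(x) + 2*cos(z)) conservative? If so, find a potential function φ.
No, ∇×F = (0, 3*sin(x) + 3*sin(z), -2*exp(x)) ≠ 0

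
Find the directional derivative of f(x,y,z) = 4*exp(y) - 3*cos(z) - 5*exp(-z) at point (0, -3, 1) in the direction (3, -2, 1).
sqrt(14)*(-8 + (5 + 3*E*sin(1))*exp(2))*exp(-3)/14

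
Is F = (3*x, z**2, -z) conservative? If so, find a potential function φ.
No, ∇×F = (-2*z, 0, 0) ≠ 0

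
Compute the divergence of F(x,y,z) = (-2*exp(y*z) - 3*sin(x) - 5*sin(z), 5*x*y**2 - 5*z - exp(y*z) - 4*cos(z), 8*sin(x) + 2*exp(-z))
10*x*y - z*exp(y*z) - 3*cos(x) - 2*exp(-z)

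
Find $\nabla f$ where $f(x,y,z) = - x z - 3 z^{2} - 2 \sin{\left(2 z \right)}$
(-z, 0, -x - 6*z - 4*cos(2*z))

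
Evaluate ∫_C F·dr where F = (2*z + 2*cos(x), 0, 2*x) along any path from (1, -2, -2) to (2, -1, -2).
-4 - 2*sin(1) + 2*sin(2)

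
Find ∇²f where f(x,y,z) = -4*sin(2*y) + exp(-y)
16*sin(2*y) + exp(-y)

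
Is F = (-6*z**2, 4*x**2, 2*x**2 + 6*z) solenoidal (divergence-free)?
No, ∇·F = 6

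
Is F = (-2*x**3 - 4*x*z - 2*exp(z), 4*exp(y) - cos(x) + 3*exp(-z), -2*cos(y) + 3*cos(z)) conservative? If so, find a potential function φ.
No, ∇×F = (2*sin(y) + 3*exp(-z), -4*x - 2*exp(z), sin(x)) ≠ 0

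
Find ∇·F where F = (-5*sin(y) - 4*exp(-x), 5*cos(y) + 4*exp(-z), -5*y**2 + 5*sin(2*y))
-5*sin(y) + 4*exp(-x)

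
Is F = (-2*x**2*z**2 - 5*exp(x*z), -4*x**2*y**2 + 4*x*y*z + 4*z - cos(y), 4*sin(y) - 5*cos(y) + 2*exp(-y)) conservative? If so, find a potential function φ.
No, ∇×F = (-4*x*y + 5*sin(y) + 4*cos(y) - 4 - 2*exp(-y), x*(-4*x*z - 5*exp(x*z)), 4*y*(-2*x*y + z)) ≠ 0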